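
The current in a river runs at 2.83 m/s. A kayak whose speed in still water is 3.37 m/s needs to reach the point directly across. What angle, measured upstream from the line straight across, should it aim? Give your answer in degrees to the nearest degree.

To cancel the current, the upstream component of the kayak's velocity must equal the flow: 3.37 sin θ = 2.83.
sin θ = 2.83 / 3.37 = 0.8398.
θ = arcsin(0.8398) = 57.115°.

57°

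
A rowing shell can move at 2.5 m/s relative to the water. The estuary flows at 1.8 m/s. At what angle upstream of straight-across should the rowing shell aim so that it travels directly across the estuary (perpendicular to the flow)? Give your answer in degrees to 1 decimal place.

To cancel the current, the upstream component of the rowing shell's velocity must equal the flow: 2.5 sin θ = 1.8.
sin θ = 1.8 / 2.5 = 0.7200.
θ = arcsin(0.7200) = 46.054°.

46.1°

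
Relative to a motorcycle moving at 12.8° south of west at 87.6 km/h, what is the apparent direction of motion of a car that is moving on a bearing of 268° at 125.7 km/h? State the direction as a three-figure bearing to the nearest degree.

Taking east as x and north as y: car velocity = (-125.623, -4.387) km/h; motorcycle velocity = (-85.423, -19.408) km/h.
Velocity of car relative to motorcycle = (-125.623, -4.387) − (-85.423, -19.408) = (-40.200, 15.021) km/h.
Bearing = atan2(-40.20, 15.02) = 290.49° clockwise from north.

290°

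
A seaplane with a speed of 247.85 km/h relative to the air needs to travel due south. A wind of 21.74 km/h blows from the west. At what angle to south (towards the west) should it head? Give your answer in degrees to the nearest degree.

5°

The wind pushes perpendicular to the desired track; the heading must have a component into the wind equal to 21.74 km/h: 247.85 sin θ = 21.74.
sin θ = 0.0877, so θ = 5.032°.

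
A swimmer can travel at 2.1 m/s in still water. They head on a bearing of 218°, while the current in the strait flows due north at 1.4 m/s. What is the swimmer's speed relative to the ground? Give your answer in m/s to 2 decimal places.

1.32 m/s

Taking east as x and north as y: velocity relative to the water = (-1.293, -1.655) m/s; the water relative to ground = (0.000, 1.400) m/s.
Velocity relative to ground = (-1.293, -1.655) + (0.000, 1.400) = (-1.293, -0.255) m/s.
Speed = |(-1.293, -0.255)| = 1.318 m/s.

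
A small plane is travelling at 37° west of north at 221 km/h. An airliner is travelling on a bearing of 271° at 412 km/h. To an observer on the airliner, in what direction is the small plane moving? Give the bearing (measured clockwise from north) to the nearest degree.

Taking east as x and north as y: small plane velocity = (-133.001, 176.498) km/h; airliner velocity = (-411.937, 7.190) km/h.
Velocity of small plane relative to airliner = (-133.001, 176.498) − (-411.937, 7.190) = (278.936, 169.308) km/h.
Bearing = atan2(278.94, 169.31) = 58.74° clockwise from north.

059°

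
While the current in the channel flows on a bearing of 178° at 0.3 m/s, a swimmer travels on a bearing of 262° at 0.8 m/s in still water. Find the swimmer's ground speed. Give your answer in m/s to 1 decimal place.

0.9 m/s

Taking east as x and north as y: velocity relative to the water = (-0.792, -0.111) m/s; the water relative to ground = (0.010, -0.300) m/s.
Velocity relative to ground = (-0.792, -0.111) + (0.010, -0.300) = (-0.782, -0.411) m/s.
Speed = |(-0.782, -0.411)| = 0.883 m/s.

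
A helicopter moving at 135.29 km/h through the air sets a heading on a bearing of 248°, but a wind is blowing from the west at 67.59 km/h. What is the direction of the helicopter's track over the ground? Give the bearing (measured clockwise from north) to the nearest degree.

Taking east as x and north as y: velocity relative to the air = (-125.439, -50.681) km/h; the air relative to ground = (67.590, 0.000) km/h.
Velocity relative to ground = (-125.439, -50.681) + (67.590, 0.000) = (-57.849, -50.681) km/h.
Bearing = atan2(-57.85, -50.68) = 228.78° clockwise from north.

229°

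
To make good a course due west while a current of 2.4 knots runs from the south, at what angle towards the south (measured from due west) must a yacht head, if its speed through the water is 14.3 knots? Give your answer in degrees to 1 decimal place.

9.7°

The current pushes perpendicular to the desired track; the heading must have a component into the current equal to 2.4 knots: 14.3 sin θ = 2.4.
sin θ = 0.1678, so θ = 9.662°.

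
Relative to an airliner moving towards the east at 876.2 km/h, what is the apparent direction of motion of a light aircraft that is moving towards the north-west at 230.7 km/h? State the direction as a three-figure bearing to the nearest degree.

279°

Taking east as x and north as y: light aircraft velocity = (-163.130, 163.130) km/h; airliner velocity = (876.200, 0.000) km/h.
Velocity of light aircraft relative to airliner = (-163.130, 163.130) − (876.200, 0.000) = (-1039.330, 163.130) km/h.
Bearing = atan2(-1039.33, 163.13) = 278.92° clockwise from north.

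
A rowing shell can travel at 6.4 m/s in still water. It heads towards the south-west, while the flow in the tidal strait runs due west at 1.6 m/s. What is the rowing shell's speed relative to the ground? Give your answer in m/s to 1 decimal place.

7.6 m/s

Taking east as x and north as y: velocity relative to the water = (-4.525, -4.525) m/s; the water relative to ground = (-1.600, 0.000) m/s.
Velocity relative to ground = (-4.525, -4.525) + (-1.600, 0.000) = (-6.125, -4.525) m/s.
Speed = |(-6.125, -4.525)| = 7.616 m/s.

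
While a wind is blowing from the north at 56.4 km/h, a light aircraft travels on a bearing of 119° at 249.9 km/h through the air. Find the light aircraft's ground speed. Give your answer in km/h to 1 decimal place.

281.6 km/h

Taking east as x and north as y: velocity relative to the air = (218.567, -121.154) km/h; the air relative to ground = (0.000, -56.400) km/h.
Velocity relative to ground = (218.567, -121.154) + (0.000, -56.400) = (218.567, -177.554) km/h.
Speed = |(218.567, -177.554)| = 281.597 km/h.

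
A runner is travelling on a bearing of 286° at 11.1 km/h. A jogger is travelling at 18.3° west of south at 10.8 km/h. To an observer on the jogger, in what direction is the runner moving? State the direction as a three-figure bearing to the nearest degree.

331°

Taking east as x and north as y: runner velocity = (-10.670, 3.060) km/h; jogger velocity = (-3.391, -10.254) km/h.
Velocity of runner relative to jogger = (-10.670, 3.060) − (-3.391, -10.254) = (-7.279, 13.313) km/h.
Bearing = atan2(-7.28, 13.31) = 331.33° clockwise from north.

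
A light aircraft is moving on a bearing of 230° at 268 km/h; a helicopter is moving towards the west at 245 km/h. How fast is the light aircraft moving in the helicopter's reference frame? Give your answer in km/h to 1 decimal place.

176.8 km/h

Taking east as x and north as y: light aircraft velocity = (-205.300, -172.267) km/h; helicopter velocity = (-245.000, 0.000) km/h.
Velocity of light aircraft relative to helicopter = (-205.300, -172.267) − (-245.000, 0.000) = (39.700, -172.267) km/h.
Magnitude = |(39.700, -172.267)| = 176.782 km/h.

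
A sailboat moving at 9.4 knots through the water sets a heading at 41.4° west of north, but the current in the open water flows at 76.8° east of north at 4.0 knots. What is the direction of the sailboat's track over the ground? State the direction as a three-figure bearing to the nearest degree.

344°

Taking east as x and north as y: velocity relative to the water = (-6.216, 7.051) knots; the water relative to ground = (3.894, 0.913) knots.
Velocity relative to ground = (-6.216, 7.051) + (3.894, 0.913) = (-2.322, 7.964) knots.
Bearing = atan2(-2.32, 7.96) = 343.75° clockwise from north.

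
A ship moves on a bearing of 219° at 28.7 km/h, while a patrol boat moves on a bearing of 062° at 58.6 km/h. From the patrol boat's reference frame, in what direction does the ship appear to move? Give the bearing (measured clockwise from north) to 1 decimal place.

Taking east as x and north as y: ship velocity = (-18.061, -22.304) km/h; patrol boat velocity = (51.741, 27.511) km/h.
Velocity of ship relative to patrol boat = (-18.061, -22.304) − (51.741, 27.511) = (-69.802, -49.815) km/h.
Bearing = atan2(-69.80, -49.82) = 234.49° clockwise from north.

234.5°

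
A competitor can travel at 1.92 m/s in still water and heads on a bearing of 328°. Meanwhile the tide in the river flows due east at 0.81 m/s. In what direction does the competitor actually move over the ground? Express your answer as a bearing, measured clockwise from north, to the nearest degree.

Taking east as x and north as y: velocity relative to the water = (-1.017, 1.628) m/s; the water relative to ground = (0.810, 0.000) m/s.
Velocity relative to ground = (-1.017, 1.628) + (0.810, 0.000) = (-0.207, 1.628) m/s.
Bearing = atan2(-0.21, 1.63) = 352.74° clockwise from north.

353°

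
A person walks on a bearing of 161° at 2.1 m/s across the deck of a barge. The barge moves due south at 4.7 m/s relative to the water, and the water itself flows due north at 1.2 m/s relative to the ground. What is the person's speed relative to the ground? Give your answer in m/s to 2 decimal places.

5.53 m/s

In east/north components (m/s): person relative to barge = (0.684, -1.986); barge relative to water = (0.000, -4.700); water relative to ground = (0.000, 1.200).
Sum = (0.684, -5.486) m/s.
Speed = |(0.684, -5.486)| = 5.528 m/s.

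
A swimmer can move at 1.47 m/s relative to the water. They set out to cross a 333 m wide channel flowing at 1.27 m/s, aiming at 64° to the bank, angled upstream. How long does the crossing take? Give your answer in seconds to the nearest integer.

The component of the swimmer's velocity perpendicular to the bank is 1.47 × sin 64° = 1.321 m/s.
Only the cross-stream component determines the crossing time; the current contributes nothing perpendicular to the bank.
Time = 333 / 1.321 = 252.038 s.

252 s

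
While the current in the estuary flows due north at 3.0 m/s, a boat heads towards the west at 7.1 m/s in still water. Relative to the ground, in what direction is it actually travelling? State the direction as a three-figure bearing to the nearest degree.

Taking east as x and north as y: velocity relative to the water = (-7.100, 0.000) m/s; the water relative to ground = (0.000, 3.000) m/s.
Velocity relative to ground = (-7.100, 0.000) + (0.000, 3.000) = (-7.100, 3.000) m/s.
Bearing = atan2(-7.10, 3.00) = 292.91° clockwise from north.

293°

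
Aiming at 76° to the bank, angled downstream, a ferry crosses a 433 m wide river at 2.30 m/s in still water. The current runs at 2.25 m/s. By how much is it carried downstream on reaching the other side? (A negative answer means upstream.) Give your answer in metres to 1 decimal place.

544.5 m

Perpendicular speed = 2.232 m/s; crossing time = 433 / 2.232 = 194.024 s.
Net downstream speed = 2.806 m/s.
Drift = 2.806 × 194.024 = 544.514 m (downstream).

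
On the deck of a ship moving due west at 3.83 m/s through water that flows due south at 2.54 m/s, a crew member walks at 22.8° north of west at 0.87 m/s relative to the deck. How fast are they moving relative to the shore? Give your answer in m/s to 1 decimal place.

5.1 m/s

In east/north components (m/s): crew member relative to ship = (-0.802, 0.337); ship relative to water = (-3.830, 0.000); water relative to ground = (0.000, -2.540).
Sum = (-4.632, -2.203) m/s.
Speed = |(-4.632, -2.203)| = 5.129 m/s.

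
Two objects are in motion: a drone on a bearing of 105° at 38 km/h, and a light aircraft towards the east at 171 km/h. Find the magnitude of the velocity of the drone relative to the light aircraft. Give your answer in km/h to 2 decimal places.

134.65 km/h

Taking east as x and north as y: drone velocity = (36.705, -9.835) km/h; light aircraft velocity = (171.000, 0.000) km/h.
Velocity of drone relative to light aircraft = (36.705, -9.835) − (171.000, 0.000) = (-134.295, -9.835) km/h.
Magnitude = |(-134.295, -9.835)| = 134.654 km/h.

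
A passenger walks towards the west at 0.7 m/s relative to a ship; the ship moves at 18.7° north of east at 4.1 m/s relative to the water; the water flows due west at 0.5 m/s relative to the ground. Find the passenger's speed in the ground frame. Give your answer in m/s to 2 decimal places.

In east/north components (m/s): passenger relative to ship = (-0.700, 0.000); ship relative to water = (3.884, 1.315); water relative to ground = (-0.500, 0.000).
Sum = (2.684, 1.315) m/s.
Speed = |(2.684, 1.315)| = 2.988 m/s.

2.99 m/s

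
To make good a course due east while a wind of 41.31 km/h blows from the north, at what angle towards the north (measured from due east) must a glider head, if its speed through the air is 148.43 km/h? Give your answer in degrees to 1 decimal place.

16.2°

The wind pushes perpendicular to the desired track; the heading must have a component into the wind equal to 41.31 km/h: 148.43 sin θ = 41.31.
sin θ = 0.2783, so θ = 16.160°.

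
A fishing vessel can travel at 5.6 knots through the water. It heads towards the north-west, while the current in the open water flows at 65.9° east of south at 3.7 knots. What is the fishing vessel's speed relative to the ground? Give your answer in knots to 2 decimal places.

Taking east as x and north as y: velocity relative to the water = (-3.960, 3.960) knots; the water relative to ground = (3.377, -1.511) knots.
Velocity relative to ground = (-3.960, 3.960) + (3.377, -1.511) = (-0.582, 2.449) knots.
Speed = |(-0.582, 2.449)| = 2.517 knots.

2.52 knots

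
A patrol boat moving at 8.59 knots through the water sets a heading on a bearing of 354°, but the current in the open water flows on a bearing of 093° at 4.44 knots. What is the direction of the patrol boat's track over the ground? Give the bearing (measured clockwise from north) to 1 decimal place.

023.0°

Taking east as x and north as y: velocity relative to the water = (-0.898, 8.543) knots; the water relative to ground = (4.434, -0.232) knots.
Velocity relative to ground = (-0.898, 8.543) + (4.434, -0.232) = (3.536, 8.311) knots.
Bearing = atan2(3.54, 8.31) = 23.05° clockwise from north.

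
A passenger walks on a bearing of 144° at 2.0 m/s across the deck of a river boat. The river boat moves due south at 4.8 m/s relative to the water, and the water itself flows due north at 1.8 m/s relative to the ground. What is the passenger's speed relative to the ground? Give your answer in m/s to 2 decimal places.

In east/north components (m/s): passenger relative to river boat = (1.176, -1.618); river boat relative to water = (0.000, -4.800); water relative to ground = (0.000, 1.800).
Sum = (1.176, -4.618) m/s.
Speed = |(1.176, -4.618)| = 4.765 m/s.

4.77 m/s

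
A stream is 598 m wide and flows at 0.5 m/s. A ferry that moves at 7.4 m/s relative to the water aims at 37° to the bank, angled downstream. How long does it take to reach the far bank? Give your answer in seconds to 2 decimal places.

The component of the ferry's velocity perpendicular to the bank is 7.4 × sin 37° = 4.453 m/s.
The current is parallel to the bank, so it does not affect the crossing time.
Time = 598 / 4.453 = 134.278 s.

134.28 s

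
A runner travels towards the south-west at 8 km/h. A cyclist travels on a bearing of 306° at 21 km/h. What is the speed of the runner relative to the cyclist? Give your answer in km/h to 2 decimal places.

21.27 km/h

Taking east as x and north as y: runner velocity = (-5.657, -5.657) km/h; cyclist velocity = (-16.989, 12.343) km/h.
Velocity of runner relative to cyclist = (-5.657, -5.657) − (-16.989, 12.343) = (11.333, -18.000) km/h.
Magnitude = |(11.333, -18.000)| = 21.271 km/h.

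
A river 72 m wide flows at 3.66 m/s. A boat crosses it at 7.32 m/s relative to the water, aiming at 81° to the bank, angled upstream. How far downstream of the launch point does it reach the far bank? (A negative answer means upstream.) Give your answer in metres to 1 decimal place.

25.0 m

Perpendicular speed = 7.230 m/s; crossing time = 72 / 7.230 = 9.959 s.
Net downstream speed = 2.515 m/s.
Drift = 2.515 × 9.959 = 25.045 m (downstream).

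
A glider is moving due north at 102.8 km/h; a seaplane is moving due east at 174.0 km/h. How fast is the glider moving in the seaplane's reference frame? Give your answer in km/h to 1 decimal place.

202.1 km/h

Taking east as x and north as y: glider velocity = (0.000, 102.800) km/h; seaplane velocity = (174.000, 0.000) km/h.
Velocity of glider relative to seaplane = (0.000, 102.800) − (174.000, 0.000) = (-174.000, 102.800) km/h.
Magnitude = |(-174.000, 102.800)| = 202.099 km/h.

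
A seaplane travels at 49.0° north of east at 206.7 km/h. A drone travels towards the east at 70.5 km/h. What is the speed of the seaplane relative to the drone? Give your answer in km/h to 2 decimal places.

169.04 km/h

Taking east as x and north as y: seaplane velocity = (135.607, 155.998) km/h; drone velocity = (70.500, 0.000) km/h.
Velocity of seaplane relative to drone = (135.607, 155.998) − (70.500, 0.000) = (65.107, 155.998) km/h.
Magnitude = |(65.107, 155.998)| = 169.040 km/h.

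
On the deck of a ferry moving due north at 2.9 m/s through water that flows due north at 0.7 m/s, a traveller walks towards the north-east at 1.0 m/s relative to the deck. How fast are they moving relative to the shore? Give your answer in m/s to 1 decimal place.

In east/north components (m/s): traveller relative to ferry = (0.707, 0.707); ferry relative to water = (0.000, 2.900); water relative to ground = (0.000, 0.700).
Sum = (0.707, 4.307) m/s.
Speed = |(0.707, 4.307)| = 4.365 m/s.

4.4 m/s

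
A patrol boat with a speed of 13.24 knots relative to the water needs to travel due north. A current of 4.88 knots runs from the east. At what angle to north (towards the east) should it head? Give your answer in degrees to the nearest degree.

22°

The current pushes perpendicular to the desired track; the heading must have a component into the current equal to 4.88 knots: 13.24 sin θ = 4.88.
sin θ = 0.3686, so θ = 21.628°.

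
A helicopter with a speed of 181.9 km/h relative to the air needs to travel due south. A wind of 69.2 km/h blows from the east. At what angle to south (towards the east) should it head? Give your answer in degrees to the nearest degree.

The wind pushes perpendicular to the desired track; the heading must have a component into the wind equal to 69.2 km/h: 181.9 sin θ = 69.2.
sin θ = 0.3804, so θ = 22.360°.

22°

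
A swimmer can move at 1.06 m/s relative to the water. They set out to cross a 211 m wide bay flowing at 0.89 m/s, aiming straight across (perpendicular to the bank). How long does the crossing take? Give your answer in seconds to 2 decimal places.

The component of the swimmer's velocity perpendicular to the bank is 1.06 m/s.
The current is parallel to the bank, so it does not affect the crossing time.
Time = 211 / 1.060 = 199.057 s.

199.06 s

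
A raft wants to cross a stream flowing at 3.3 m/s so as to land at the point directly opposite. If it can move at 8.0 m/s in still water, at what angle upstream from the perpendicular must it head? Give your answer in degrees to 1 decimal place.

24.4°

To cancel the current, the upstream component of the raft's velocity must equal the flow: 8.0 sin θ = 3.3.
sin θ = 3.3 / 8.0 = 0.4125.
θ = arcsin(0.4125) = 24.362°.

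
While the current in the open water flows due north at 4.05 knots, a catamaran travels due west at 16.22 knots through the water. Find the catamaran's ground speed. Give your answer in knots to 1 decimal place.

16.7 knots

Taking east as x and north as y: velocity relative to the water = (-16.220, 0.000) knots; the water relative to ground = (0.000, 4.050) knots.
Velocity relative to ground = (-16.220, 0.000) + (0.000, 4.050) = (-16.220, 4.050) knots.
Speed = |(-16.220, 4.050)| = 16.718 knots.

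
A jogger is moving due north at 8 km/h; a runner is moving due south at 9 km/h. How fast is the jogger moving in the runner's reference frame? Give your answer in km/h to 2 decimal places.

Taking east as x and north as y: jogger velocity = (0.000, 8.000) km/h; runner velocity = (0.000, -9.000) km/h.
Velocity of jogger relative to runner = (0.000, 8.000) − (0.000, -9.000) = (0.000, 17.000) km/h.
Magnitude = |(0.000, 17.000)| = 17.000 km/h.

17.00 km/h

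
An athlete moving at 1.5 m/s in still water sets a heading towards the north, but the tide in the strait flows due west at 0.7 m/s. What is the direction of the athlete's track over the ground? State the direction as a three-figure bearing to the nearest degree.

Taking east as x and north as y: velocity relative to the water = (0.000, 1.500) m/s; the water relative to ground = (-0.700, 0.000) m/s.
Velocity relative to ground = (0.000, 1.500) + (-0.700, 0.000) = (-0.700, 1.500) m/s.
Bearing = atan2(-0.70, 1.50) = 334.98° clockwise from north.

335°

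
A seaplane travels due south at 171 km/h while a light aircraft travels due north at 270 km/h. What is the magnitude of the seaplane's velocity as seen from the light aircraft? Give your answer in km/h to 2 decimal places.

Taking east as x and north as y: seaplane velocity = (0.000, -171.000) km/h; light aircraft velocity = (0.000, 270.000) km/h.
Velocity of seaplane relative to light aircraft = (0.000, -171.000) − (0.000, 270.000) = (0.000, -441.000) km/h.
Magnitude = |(0.000, -441.000)| = 441.000 km/h.

441.00 km/h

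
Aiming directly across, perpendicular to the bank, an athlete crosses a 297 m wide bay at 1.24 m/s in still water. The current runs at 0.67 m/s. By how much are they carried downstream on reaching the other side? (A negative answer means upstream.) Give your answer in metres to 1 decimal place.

160.5 m

Perpendicular speed = 1.240 m/s; crossing time = 297 / 1.240 = 239.516 s.
Net downstream speed = 0.670 m/s.
Drift = 0.670 × 239.516 = 160.476 m (downstream).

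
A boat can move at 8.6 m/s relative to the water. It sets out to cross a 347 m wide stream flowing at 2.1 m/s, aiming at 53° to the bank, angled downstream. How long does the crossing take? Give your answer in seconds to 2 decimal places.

50.52 s

The component of the boat's velocity perpendicular to the bank is 8.6 × sin 53° = 6.868 m/s.
The flow acts along the bank and has no component across it.
Time = 347 / 6.868 = 50.522 s.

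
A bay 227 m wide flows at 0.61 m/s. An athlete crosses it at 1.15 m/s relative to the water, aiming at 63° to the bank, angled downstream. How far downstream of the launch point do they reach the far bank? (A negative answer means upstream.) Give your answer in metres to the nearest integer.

251 m

Perpendicular speed = 1.025 m/s; crossing time = 227 / 1.025 = 221.537 s.
Net downstream speed = 1.132 m/s.
Drift = 1.132 × 221.537 = 250.800 m (downstream).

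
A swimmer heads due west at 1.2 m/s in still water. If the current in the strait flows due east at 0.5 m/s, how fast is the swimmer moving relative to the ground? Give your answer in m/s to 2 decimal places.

Taking east as x and north as y: velocity relative to the water = (-1.200, 0.000) m/s; the water relative to ground = (0.500, 0.000) m/s.
Velocity relative to ground = (-1.200, 0.000) + (0.500, 0.000) = (-0.700, 0.000) m/s.
Speed = |(-0.700, 0.000)| = 0.700 m/s.

0.70 m/s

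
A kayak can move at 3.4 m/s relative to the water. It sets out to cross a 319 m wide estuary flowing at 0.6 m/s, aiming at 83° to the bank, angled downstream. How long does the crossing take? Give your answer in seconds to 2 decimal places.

The component of the kayak's velocity perpendicular to the bank is 3.4 × sin 83° = 3.375 m/s.
The current is parallel to the bank, so it does not affect the crossing time.
Time = 319 / 3.375 = 94.528 s.

94.53 s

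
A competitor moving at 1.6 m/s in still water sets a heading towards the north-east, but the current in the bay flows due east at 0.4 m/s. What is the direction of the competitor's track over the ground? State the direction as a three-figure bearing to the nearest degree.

Taking east as x and north as y: velocity relative to the water = (1.131, 1.131) m/s; the water relative to ground = (0.400, 0.000) m/s.
Velocity relative to ground = (1.131, 1.131) + (0.400, 0.000) = (1.531, 1.131) m/s.
Bearing = atan2(1.53, 1.13) = 53.54° clockwise from north.

054°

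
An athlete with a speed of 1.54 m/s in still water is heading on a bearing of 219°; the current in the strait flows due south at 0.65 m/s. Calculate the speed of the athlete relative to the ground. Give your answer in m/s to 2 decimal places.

Taking east as x and north as y: velocity relative to the water = (-0.969, -1.197) m/s; the water relative to ground = (0.000, -0.650) m/s.
Velocity relative to ground = (-0.969, -1.197) + (0.000, -0.650) = (-0.969, -1.847) m/s.
Speed = |(-0.969, -1.847)| = 2.086 m/s.

2.09 m/s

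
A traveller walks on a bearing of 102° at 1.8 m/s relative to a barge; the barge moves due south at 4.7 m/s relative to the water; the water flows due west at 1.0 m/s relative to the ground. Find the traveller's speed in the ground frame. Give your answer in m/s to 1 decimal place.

5.1 m/s

In east/north components (m/s): traveller relative to barge = (1.761, -0.374); barge relative to water = (0.000, -4.700); water relative to ground = (-1.000, 0.000).
Sum = (0.761, -5.074) m/s.
Speed = |(0.761, -5.074)| = 5.131 m/s.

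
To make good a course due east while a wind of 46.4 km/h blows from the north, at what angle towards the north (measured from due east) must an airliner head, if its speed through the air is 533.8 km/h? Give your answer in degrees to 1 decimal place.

5.0°

The wind pushes perpendicular to the desired track; the heading must have a component into the wind equal to 46.4 km/h: 533.8 sin θ = 46.4.
sin θ = 0.0869, so θ = 4.987°.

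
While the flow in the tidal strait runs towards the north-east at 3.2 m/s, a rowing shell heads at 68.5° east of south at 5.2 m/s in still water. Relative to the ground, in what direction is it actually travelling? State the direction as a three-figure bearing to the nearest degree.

087°

Taking east as x and north as y: velocity relative to the water = (4.838, -1.906) m/s; the water relative to ground = (2.263, 2.263) m/s.
Velocity relative to ground = (4.838, -1.906) + (2.263, 2.263) = (7.101, 0.357) m/s.
Bearing = atan2(7.10, 0.36) = 87.12° clockwise from north.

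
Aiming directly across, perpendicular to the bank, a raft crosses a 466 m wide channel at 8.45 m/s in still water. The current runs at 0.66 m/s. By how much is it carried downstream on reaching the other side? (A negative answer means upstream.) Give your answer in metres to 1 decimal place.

Perpendicular speed = 8.450 m/s; crossing time = 466 / 8.450 = 55.148 s.
Net downstream speed = 0.660 m/s.
Drift = 0.660 × 55.148 = 36.398 m (downstream).

36.4 m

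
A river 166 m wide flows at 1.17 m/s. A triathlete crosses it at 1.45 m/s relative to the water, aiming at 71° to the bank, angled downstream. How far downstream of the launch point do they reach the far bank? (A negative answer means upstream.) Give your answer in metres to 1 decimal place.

198.8 m

Perpendicular speed = 1.371 m/s; crossing time = 166 / 1.371 = 121.079 s.
Net downstream speed = 1.642 m/s.
Drift = 1.642 × 121.079 = 198.821 m (downstream).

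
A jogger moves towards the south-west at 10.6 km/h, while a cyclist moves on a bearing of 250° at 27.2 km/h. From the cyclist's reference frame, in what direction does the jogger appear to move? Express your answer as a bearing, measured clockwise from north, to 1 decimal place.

Taking east as x and north as y: jogger velocity = (-7.495, -7.495) km/h; cyclist velocity = (-25.560, -9.303) km/h.
Velocity of jogger relative to cyclist = (-7.495, -7.495) − (-25.560, -9.303) = (18.064, 1.808) km/h.
Bearing = atan2(18.06, 1.81) = 84.29° clockwise from north.

084.3°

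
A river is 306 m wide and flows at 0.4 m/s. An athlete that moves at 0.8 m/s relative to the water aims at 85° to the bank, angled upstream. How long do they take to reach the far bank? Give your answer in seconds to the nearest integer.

The component of the athlete's velocity perpendicular to the bank is 0.8 × sin 85° = 0.797 m/s.
The flow acts along the bank and has no component across it.
Time = 306 / 0.797 = 383.961 s.

384 s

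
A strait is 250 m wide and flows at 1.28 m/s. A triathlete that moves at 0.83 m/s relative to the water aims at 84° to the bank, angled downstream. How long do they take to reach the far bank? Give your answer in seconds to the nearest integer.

303 s

The component of the triathlete's velocity perpendicular to the bank is 0.83 × sin 84° = 0.825 m/s.
Only the cross-stream component determines the crossing time; the current contributes nothing perpendicular to the bank.
Time = 250 / 0.825 = 302.864 s.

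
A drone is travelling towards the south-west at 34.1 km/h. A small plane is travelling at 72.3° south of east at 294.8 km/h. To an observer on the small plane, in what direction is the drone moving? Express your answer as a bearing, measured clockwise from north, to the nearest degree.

336°

Taking east as x and north as y: drone velocity = (-24.112, -24.112) km/h; small plane velocity = (89.629, -280.845) km/h.
Velocity of drone relative to small plane = (-24.112, -24.112) − (89.629, -280.845) = (-113.741, 256.732) km/h.
Bearing = atan2(-113.74, 256.73) = 336.10° clockwise from north.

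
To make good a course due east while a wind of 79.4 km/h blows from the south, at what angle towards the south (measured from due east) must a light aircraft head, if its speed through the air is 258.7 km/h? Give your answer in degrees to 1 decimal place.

17.9°

The wind pushes perpendicular to the desired track; the heading must have a component into the wind equal to 79.4 km/h: 258.7 sin θ = 79.4.
sin θ = 0.3069, so θ = 17.874°.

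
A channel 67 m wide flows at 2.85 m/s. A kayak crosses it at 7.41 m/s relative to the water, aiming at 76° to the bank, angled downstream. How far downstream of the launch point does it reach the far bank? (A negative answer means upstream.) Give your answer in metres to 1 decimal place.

43.3 m

Perpendicular speed = 7.190 m/s; crossing time = 67 / 7.190 = 9.319 s.
Net downstream speed = 4.643 m/s.
Drift = 4.643 × 9.319 = 43.263 m (downstream).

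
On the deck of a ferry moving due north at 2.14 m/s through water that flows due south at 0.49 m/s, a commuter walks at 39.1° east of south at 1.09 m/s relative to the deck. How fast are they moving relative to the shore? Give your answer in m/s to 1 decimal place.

1.1 m/s

In east/north components (m/s): commuter relative to ferry = (0.687, -0.846); ferry relative to water = (0.000, 2.140); water relative to ground = (0.000, -0.490).
Sum = (0.687, 0.804) m/s.
Speed = |(0.687, 0.804)| = 1.058 m/s.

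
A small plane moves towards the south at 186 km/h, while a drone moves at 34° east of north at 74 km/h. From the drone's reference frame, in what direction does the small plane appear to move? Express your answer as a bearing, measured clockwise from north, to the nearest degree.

Taking east as x and north as y: small plane velocity = (0.000, -186.000) km/h; drone velocity = (41.380, 61.349) km/h.
Velocity of small plane relative to drone = (0.000, -186.000) − (41.380, 61.349) = (-41.380, -247.349) km/h.
Bearing = atan2(-41.38, -247.35) = 189.50° clockwise from north.

189°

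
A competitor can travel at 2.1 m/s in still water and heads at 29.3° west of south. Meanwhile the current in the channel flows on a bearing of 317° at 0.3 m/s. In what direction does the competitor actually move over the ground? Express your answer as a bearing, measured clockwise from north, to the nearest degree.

217°

Taking east as x and north as y: velocity relative to the water = (-1.028, -1.831) m/s; the water relative to ground = (-0.205, 0.219) m/s.
Velocity relative to ground = (-1.028, -1.831) + (-0.205, 0.219) = (-1.232, -1.612) m/s.
Bearing = atan2(-1.23, -1.61) = 217.40° clockwise from north.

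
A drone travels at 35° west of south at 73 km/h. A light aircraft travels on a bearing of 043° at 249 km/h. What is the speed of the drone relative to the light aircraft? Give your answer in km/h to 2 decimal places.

321.45 km/h

Taking east as x and north as y: drone velocity = (-41.871, -59.798) km/h; light aircraft velocity = (169.818, 182.107) km/h.
Velocity of drone relative to light aircraft = (-41.871, -59.798) − (169.818, 182.107) = (-211.689, -241.905) km/h.
Magnitude = |(-211.689, -241.905)| = 321.450 km/h.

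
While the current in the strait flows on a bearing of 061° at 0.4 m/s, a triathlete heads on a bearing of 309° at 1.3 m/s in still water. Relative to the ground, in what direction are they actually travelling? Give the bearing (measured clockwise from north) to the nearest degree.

Taking east as x and north as y: velocity relative to the water = (-1.010, 0.818) m/s; the water relative to ground = (0.350, 0.194) m/s.
Velocity relative to ground = (-1.010, 0.818) + (0.350, 0.194) = (-0.660, 1.012) m/s.
Bearing = atan2(-0.66, 1.01) = 326.87° clockwise from north.

327°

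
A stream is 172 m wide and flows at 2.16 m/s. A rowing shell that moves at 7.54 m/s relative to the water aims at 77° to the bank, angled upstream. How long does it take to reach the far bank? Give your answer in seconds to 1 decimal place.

The component of the rowing shell's velocity perpendicular to the bank is 7.54 × sin 77° = 7.347 m/s.
The current is parallel to the bank, so it does not affect the crossing time.
Time = 172 / 7.347 = 23.412 s.

23.4 s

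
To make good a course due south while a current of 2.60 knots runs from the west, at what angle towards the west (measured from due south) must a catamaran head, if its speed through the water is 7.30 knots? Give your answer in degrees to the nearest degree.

The current pushes perpendicular to the desired track; the heading must have a component into the current equal to 2.60 knots: 7.30 sin θ = 2.60.
sin θ = 0.3562, so θ = 20.865°.

21°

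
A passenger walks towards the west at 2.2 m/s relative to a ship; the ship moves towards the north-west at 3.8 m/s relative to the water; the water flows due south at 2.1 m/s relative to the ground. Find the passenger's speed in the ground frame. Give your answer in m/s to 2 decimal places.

In east/north components (m/s): passenger relative to ship = (-2.200, 0.000); ship relative to water = (-2.687, 2.687); water relative to ground = (0.000, -2.100).
Sum = (-4.887, 0.587) m/s.
Speed = |(-4.887, 0.587)| = 4.922 m/s.

4.92 m/s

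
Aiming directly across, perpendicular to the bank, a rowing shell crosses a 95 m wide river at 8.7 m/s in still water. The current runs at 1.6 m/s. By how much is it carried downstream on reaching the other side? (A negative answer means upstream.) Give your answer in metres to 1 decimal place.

Perpendicular speed = 8.700 m/s; crossing time = 95 / 8.700 = 10.920 s.
Net downstream speed = 1.600 m/s.
Drift = 1.600 × 10.920 = 17.471 m (downstream).

17.5 m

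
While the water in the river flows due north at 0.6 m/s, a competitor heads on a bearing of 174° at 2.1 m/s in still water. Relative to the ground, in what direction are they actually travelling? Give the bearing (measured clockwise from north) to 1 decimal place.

Taking east as x and north as y: velocity relative to the water = (0.220, -2.088) m/s; the water relative to ground = (0.000, 0.600) m/s.
Velocity relative to ground = (0.220, -2.088) + (0.000, 0.600) = (0.220, -1.488) m/s.
Bearing = atan2(0.22, -1.49) = 171.61° clockwise from north.

171.6°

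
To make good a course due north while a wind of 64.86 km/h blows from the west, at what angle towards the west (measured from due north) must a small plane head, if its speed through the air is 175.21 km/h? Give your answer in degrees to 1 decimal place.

21.7°

The wind pushes perpendicular to the desired track; the heading must have a component into the wind equal to 64.86 km/h: 175.21 sin θ = 64.86.
sin θ = 0.3702, so θ = 21.727°.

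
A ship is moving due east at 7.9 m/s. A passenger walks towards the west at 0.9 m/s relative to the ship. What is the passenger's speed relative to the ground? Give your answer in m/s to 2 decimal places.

7.00 m/s

Taking east as x and north as y: ship velocity = (7.900, 0.000) m/s; passenger velocity relative to ship = (-0.900, 0.000) m/s.
Velocity relative to ground = (7.900, 0.000) + (-0.900, 0.000) = (7.000, 0.000) m/s.
Speed = |(7.000, 0.000)| = 7.000 m/s.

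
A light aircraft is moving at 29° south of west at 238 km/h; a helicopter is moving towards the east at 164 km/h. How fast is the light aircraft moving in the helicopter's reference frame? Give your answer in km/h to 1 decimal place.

389.6 km/h

Taking east as x and north as y: light aircraft velocity = (-208.159, -115.385) km/h; helicopter velocity = (164.000, 0.000) km/h.
Velocity of light aircraft relative to helicopter = (-208.159, -115.385) − (164.000, 0.000) = (-372.159, -115.385) km/h.
Magnitude = |(-372.159, -115.385)| = 389.636 km/h.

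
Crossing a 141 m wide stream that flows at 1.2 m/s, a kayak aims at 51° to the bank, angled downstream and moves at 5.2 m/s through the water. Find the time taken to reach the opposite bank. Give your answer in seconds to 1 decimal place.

34.9 s

The component of the kayak's velocity perpendicular to the bank is 5.2 × sin 51° = 4.041 m/s.
The flow acts along the bank and has no component across it.
Time = 141 / 4.041 = 34.891 s.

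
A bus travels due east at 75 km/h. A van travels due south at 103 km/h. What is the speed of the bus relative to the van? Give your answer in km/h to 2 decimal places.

Taking east as x and north as y: bus velocity = (75.000, 0.000) km/h; van velocity = (0.000, -103.000) km/h.
Velocity of bus relative to van = (75.000, 0.000) − (0.000, -103.000) = (75.000, 103.000) km/h.
Magnitude = |(75.000, 103.000)| = 127.413 km/h.

127.41 km/h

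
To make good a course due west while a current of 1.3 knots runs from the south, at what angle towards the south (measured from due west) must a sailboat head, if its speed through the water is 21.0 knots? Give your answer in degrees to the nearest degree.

The current pushes perpendicular to the desired track; the heading must have a component into the current equal to 1.3 knots: 21.0 sin θ = 1.3.
sin θ = 0.0619, so θ = 3.549°.

4°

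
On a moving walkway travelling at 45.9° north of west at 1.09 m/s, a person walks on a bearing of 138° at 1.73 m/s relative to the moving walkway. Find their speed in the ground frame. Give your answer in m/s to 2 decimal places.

0.64 m/s

Taking east as x and north as y: moving walkway velocity = (-0.759, 0.783) m/s; person velocity relative to moving walkway = (1.158, -1.286) m/s.
Velocity relative to ground = (-0.759, 0.783) + (1.158, -1.286) = (0.399, -0.503) m/s.
Speed = |(0.399, -0.503)| = 0.642 m/s.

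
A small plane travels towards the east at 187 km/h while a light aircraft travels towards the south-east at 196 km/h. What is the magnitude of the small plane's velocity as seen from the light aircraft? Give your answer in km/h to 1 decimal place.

Taking east as x and north as y: small plane velocity = (187.000, 0.000) km/h; light aircraft velocity = (138.593, -138.593) km/h.
Velocity of small plane relative to light aircraft = (187.000, 0.000) − (138.593, -138.593) = (48.407, 138.593) km/h.
Magnitude = |(48.407, 138.593)| = 146.803 km/h.

146.8 km/h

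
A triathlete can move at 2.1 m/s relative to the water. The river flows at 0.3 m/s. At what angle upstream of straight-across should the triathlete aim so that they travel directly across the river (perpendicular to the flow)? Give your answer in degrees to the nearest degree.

To cancel the current, the upstream component of the triathlete's velocity must equal the flow: 2.1 sin θ = 0.3.
sin θ = 0.3 / 2.1 = 0.1429.
θ = arcsin(0.1429) = 8.213°.

8°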